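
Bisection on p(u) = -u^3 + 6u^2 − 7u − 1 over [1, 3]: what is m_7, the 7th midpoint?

1.796875

p(2) = 1 > 0, so the root lies in [1, 2]
p(1.5) = -1.375 < 0, so the root lies in [1.5, 2]
p(1.75) = -0.234375 < 0, so the root lies in [1.75, 2]
p(1.875) = 0.377 > 0, so the root lies in [1.75, 1.875]
p(1.8125) = 0.0691 > 0, so the root lies in [1.75, 1.8125]
p(1.78125) = -0.0833 < 0, so the root lies in [1.78125, 1.8125]
p(1.796875) = -0.0072 < 0, so the root lies in [1.796875, 1.8125]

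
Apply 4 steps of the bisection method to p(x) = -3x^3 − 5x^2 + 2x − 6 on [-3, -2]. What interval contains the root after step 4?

midpoint -2.5: p = 4.625 > 0 → [-2.5, -2]
midpoint -2.25: p = -1.640625 < 0 → [-2.5, -2.25]
midpoint -2.375: p = 1.236328 > 0 → [-2.375, -2.25]
midpoint -2.3125: p = -0.2639 < 0 → [-2.375, -2.3125]

[-2.375, -2.3125]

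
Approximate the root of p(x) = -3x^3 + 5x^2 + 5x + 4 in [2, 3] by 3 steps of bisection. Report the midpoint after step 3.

2.625

x = 2.5 gives p = 0.875, positive; keep [2.5, 3]
x = 2.75 gives p = -6.828125, negative; keep [2.5, 2.75]
x = 2.625 gives p = -2.685547, negative; keep [2.5, 2.625]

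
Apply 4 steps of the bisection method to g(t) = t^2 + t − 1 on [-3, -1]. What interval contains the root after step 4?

[-1.625, -1.5]

midpoint -2: g = 1 > 0 → [-2, -1]
midpoint -1.5: g = -0.25 < 0 → [-2, -1.5]
midpoint -1.75: g = 0.3125 > 0 → [-1.75, -1.5]
midpoint -1.625: g = 0.0156 > 0 → [-1.625, -1.5]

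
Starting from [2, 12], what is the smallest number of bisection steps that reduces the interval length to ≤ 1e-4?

17

Width after n steps is 10/2^n. Need 2^n ≥ 10/1e-4 = 100000.
2^16 = 65536 < 100000 ≤ 2^17 = 131072, so n = 17.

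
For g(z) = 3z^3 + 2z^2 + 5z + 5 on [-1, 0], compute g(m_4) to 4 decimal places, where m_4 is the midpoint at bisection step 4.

-0.4016

midpoint -0.5: g = 2.625 > 0 → [-1, -0.5]
midpoint -0.75: g = 1.109375 > 0 → [-1, -0.75]
midpoint -0.875: g = 0.146484 > 0 → [-1, -0.875]
midpoint -0.9375: g = -0.4016 < 0 → [-0.9375, -0.875]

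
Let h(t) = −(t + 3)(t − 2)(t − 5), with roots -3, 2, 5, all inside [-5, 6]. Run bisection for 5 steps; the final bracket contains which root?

h(0.5) = -23.625 < 0, so the root lies in [-5, 0.5]
h(-2.25) = -23.109375 < 0, so the root lies in [-5, -2.25]
h(-3.625) = 30.322266 > 0, so the root lies in [-3.625, -2.25]
h(-2.9375) = -2.4495 < 0, so the root lies in [-3.625, -2.9375]
h(-3.28125) = 12.3006 > 0, so the root lies in [-3.28125, -2.9375]

-3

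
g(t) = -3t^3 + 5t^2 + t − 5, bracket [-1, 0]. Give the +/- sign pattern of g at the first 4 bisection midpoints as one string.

---+

midpoint -0.5: g = -3.875 < 0 → [-1, -0.5]
midpoint -0.75: g = -1.671875 < 0 → [-1, -0.75]
midpoint -0.875: g = -0.037109 < 0 → [-1, -0.875]
midpoint -0.9375: g = 0.929 > 0 → [-0.9375, -0.875]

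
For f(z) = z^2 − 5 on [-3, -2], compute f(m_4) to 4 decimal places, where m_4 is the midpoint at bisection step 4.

midpoint -2.5: f = 1.25 > 0 → [-2.5, -2]
midpoint -2.25: f = 0.0625 > 0 → [-2.25, -2]
midpoint -2.125: f = -0.484375 < 0 → [-2.25, -2.125]
midpoint -2.1875: f = -0.2148 < 0 → [-2.25, -2.1875]

-0.2148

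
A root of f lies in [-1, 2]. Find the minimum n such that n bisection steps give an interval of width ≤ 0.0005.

13

Width after n steps is 3/2^n. Need 2^n ≥ 3/0.0005 = 6000.
2^12 = 4096 < 6000 ≤ 2^13 = 8192, so n = 13.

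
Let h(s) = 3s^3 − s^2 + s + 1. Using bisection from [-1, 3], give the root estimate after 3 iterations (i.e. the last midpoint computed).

m = 1, h(m) = 4 (+); new bracket [-1, 1]
m = 0, h(m) = 1 (+); new bracket [-1, 0]
m = -0.5, h(m) = -0.125 (−); new bracket [-0.5, 0]

-0.5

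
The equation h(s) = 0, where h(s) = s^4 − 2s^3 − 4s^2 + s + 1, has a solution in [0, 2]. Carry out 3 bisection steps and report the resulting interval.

[0.5, 0.75]

h(1) = -3 < 0, so the root lies in [0, 1]
h(0.5) = 0.3125 > 0, so the root lies in [0.5, 1]
h(0.75) = -1.027344 < 0, so the root lies in [0.5, 0.75]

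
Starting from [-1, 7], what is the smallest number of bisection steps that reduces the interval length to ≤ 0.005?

11

Width after n steps is 8/2^n. Need 2^n ≥ 8/0.005 = 1600.
2^10 = 1024 < 1600 ≤ 2^11 = 2048, so n = 11.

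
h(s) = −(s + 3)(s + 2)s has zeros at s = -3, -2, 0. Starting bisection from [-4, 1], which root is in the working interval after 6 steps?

0

h(-1.5) = 1.125 > 0, so the root lies in [-1.5, 1]
h(-0.25) = 1.203125 > 0, so the root lies in [-0.25, 1]
h(0.375) = -3.005859 < 0, so the root lies in [-0.25, 0.375]
h(0.0625) = -0.3948 < 0, so the root lies in [-0.25, 0.0625]
h(-0.09375) = 0.5194 > 0, so the root lies in [-0.09375, 0.0625]
h(-0.015625) = 0.0925 > 0, so the root lies in [-0.015625, 0.0625]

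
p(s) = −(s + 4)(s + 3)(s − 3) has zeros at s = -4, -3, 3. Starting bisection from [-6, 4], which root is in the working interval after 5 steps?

p(-1) = 24 > 0, so the root lies in [-1, 4]
p(1.5) = 37.125 > 0, so the root lies in [1.5, 4]
p(2.75) = 9.703125 > 0, so the root lies in [2.75, 4]
p(3.375) = -17.6309 < 0, so the root lies in [2.75, 3.375]
p(3.0625) = -2.676 < 0, so the root lies in [2.75, 3.0625]

3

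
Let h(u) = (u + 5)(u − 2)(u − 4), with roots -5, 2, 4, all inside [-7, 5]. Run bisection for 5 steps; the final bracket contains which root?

midpoint -1: h = 60 > 0 → [-7, -1]
midpoint -4: h = 48 > 0 → [-7, -4]
midpoint -5.5: h = -35.625 < 0 → [-5.5, -4]
midpoint -4.75: h = 14.7656 > 0 → [-5.5, -4.75]
midpoint -5.125: h = -8.127 < 0 → [-5.125, -4.75]

-5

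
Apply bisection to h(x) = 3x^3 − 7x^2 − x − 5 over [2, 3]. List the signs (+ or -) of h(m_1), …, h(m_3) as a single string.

midpoint 2.5: h = -4.375 < 0 → [2.5, 3]
midpoint 2.75: h = 1.703125 > 0 → [2.5, 2.75]
midpoint 2.625: h = -1.595703 < 0 → [2.625, 2.75]

-+-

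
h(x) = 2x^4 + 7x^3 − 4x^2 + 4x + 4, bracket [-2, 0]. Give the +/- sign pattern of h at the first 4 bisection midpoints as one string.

-+--

x = -1 gives h = -9, negative; keep [-1, 0]
x = -0.5 gives h = 0.25, positive; keep [-1, -0.5]
x = -0.75 gives h = -3.570312, negative; keep [-0.75, -0.5]
x = -0.625 gives h = -1.4663, negative; keep [-0.625, -0.5]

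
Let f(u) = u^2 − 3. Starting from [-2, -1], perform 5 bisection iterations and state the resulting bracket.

m = -1.5, f(m) = -0.75 (−); new bracket [-2, -1.5]
m = -1.75, f(m) = 0.0625 (+); new bracket [-1.75, -1.5]
m = -1.625, f(m) = -0.359375 (−); new bracket [-1.75, -1.625]
m = -1.6875, f(m) = -0.1523 (−); new bracket [-1.75, -1.6875]
m = -1.71875, f(m) = -0.0459 (−); new bracket [-1.75, -1.71875]

[-1.75, -1.71875]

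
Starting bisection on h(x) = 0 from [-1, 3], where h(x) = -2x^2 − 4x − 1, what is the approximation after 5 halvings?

-0.375

m = 1, h(m) = -7 (−); new bracket [-1, 1]
m = 0, h(m) = -1 (−); new bracket [-1, 0]
m = -0.5, h(m) = 0.5 (+); new bracket [-0.5, 0]
m = -0.25, h(m) = -0.125 (−); new bracket [-0.5, -0.25]
m = -0.375, h(m) = 0.2188 (+); new bracket [-0.375, -0.25]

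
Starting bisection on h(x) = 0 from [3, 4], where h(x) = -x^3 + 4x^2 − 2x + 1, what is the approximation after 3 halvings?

x = 3.5 gives h = 0.125, positive; keep [3.5, 4]
x = 3.75 gives h = -2.984375, negative; keep [3.5, 3.75]
x = 3.625 gives h = -1.322266, negative; keep [3.5, 3.625]

3.625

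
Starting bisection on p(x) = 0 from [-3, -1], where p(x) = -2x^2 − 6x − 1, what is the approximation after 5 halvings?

-2.8125

m = -2, p(m) = 3 (+); new bracket [-3, -2]
m = -2.5, p(m) = 1.5 (+); new bracket [-3, -2.5]
m = -2.75, p(m) = 0.375 (+); new bracket [-3, -2.75]
m = -2.875, p(m) = -0.2812 (−); new bracket [-2.875, -2.75]
m = -2.8125, p(m) = 0.0547 (+); new bracket [-2.875, -2.8125]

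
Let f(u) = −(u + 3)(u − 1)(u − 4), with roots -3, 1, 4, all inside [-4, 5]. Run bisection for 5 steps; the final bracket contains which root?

m = 0.5, f(m) = -6.125 (−); new bracket [-4, 0.5]
m = -1.75, f(m) = -19.765625 (−); new bracket [-4, -1.75]
m = -2.875, f(m) = -3.330078 (−); new bracket [-4, -2.875]
m = -3.4375, f(m) = 14.4392 (+); new bracket [-3.4375, -2.875]
m = -3.15625, f(m) = 4.6474 (+); new bracket [-3.15625, -2.875]

-3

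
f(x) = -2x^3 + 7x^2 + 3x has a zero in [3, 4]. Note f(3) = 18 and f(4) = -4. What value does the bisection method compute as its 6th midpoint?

3.890625

f(3.5) = 10.5 > 0, so the root lies in [3.5, 4]
f(3.75) = 4.21875 > 0, so the root lies in [3.75, 4]
f(3.875) = 0.363281 > 0, so the root lies in [3.875, 4]
f(3.9375) = -1.7534 < 0, so the root lies in [3.875, 3.9375]
f(3.90625) = -0.679 < 0, so the root lies in [3.875, 3.90625]
f(3.890625) = -0.1539 < 0, so the root lies in [3.875, 3.890625]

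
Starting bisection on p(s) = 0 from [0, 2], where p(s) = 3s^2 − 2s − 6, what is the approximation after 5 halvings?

1.8125

midpoint 1: p = -5 < 0 → [1, 2]
midpoint 1.5: p = -2.25 < 0 → [1.5, 2]
midpoint 1.75: p = -0.3125 < 0 → [1.75, 2]
midpoint 1.875: p = 0.7969 > 0 → [1.75, 1.875]
midpoint 1.8125: p = 0.2305 > 0 → [1.75, 1.8125]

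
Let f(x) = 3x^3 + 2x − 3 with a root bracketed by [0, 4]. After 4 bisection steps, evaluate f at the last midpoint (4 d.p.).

m = 2, f(m) = 25 (+); new bracket [0, 2]
m = 1, f(m) = 2 (+); new bracket [0, 1]
m = 0.5, f(m) = -1.625 (−); new bracket [0.5, 1]
m = 0.75, f(m) = -0.2344 (−); new bracket [0.75, 1]

-0.2344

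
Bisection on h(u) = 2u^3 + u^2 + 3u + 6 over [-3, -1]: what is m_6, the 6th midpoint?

-1.21875

midpoint -2: h = -12 < 0 → [-2, -1]
midpoint -1.5: h = -3 < 0 → [-1.5, -1]
midpoint -1.25: h = -0.09375 < 0 → [-1.25, -1]
midpoint -1.125: h = 1.043 > 0 → [-1.25, -1.125]
midpoint -1.1875: h = 0.4985 > 0 → [-1.25, -1.1875]
midpoint -1.21875: h = 0.2086 > 0 → [-1.25, -1.21875]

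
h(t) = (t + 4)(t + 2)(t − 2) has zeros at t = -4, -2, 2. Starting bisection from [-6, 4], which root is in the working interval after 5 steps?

2

t = -1 gives h = -9, negative; keep [-1, 4]
t = 1.5 gives h = -9.625, negative; keep [1.5, 4]
t = 2.75 gives h = 24.046875, positive; keep [1.5, 2.75]
t = 2.125 gives h = 3.1582, positive; keep [1.5, 2.125]
t = 1.8125 gives h = -4.155, negative; keep [1.8125, 2.125]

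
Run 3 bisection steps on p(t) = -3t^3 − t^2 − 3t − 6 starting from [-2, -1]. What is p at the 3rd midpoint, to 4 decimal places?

p(-1.5) = 6.375 > 0, so the root lies in [-1.5, -1]
p(-1.25) = 2.046875 > 0, so the root lies in [-1.25, -1]
p(-1.125) = 0.380859 > 0, so the root lies in [-1.125, -1]

0.3809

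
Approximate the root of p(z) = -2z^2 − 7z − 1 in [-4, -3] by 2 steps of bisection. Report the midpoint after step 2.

midpoint -3.5: p = -1 < 0 → [-3.5, -3]
midpoint -3.25: p = 0.625 > 0 → [-3.5, -3.25]

-3.25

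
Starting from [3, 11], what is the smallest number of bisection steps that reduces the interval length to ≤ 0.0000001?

Width after n steps is 8/2^n. Need 2^n ≥ 8/0.0000001 = 80000000.
2^26 = 67108864 < 80000000 ≤ 2^27 = 134217728, so n = 27.

27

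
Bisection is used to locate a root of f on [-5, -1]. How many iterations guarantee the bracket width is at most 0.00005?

Width after n steps is 4/2^n. Need 2^n ≥ 4/0.00005 = 80000.
2^16 = 65536 < 80000 ≤ 2^17 = 131072, so n = 17.

17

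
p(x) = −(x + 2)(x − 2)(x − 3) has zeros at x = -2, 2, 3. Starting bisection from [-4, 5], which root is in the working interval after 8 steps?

-2

p(0.5) = -9.375 < 0, so the root lies in [-4, 0.5]
p(-1.75) = -4.453125 < 0, so the root lies in [-4, -1.75]
p(-2.875) = 25.060547 > 0, so the root lies in [-2.875, -1.75]
p(-2.3125) = 7.1594 > 0, so the root lies in [-2.3125, -1.75]
p(-2.03125) = 0.6338 > 0, so the root lies in [-2.03125, -1.75]
p(-1.890625) = -2.0811 < 0, so the root lies in [-2.03125, -1.890625]
p(-1.9609375) = -0.7676 < 0, so the root lies in [-2.03125, -1.9609375]
p(-1.99609375) = -0.078 < 0, so the root lies in [-2.03125, -1.99609375]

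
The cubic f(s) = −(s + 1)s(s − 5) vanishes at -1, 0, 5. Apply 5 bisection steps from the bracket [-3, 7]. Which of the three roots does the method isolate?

s = 2 gives f = 18, positive; keep [2, 7]
s = 4.5 gives f = 12.375, positive; keep [4.5, 7]
s = 5.75 gives f = -29.109375, negative; keep [4.5, 5.75]
s = 5.125 gives f = -3.9238, negative; keep [4.5, 5.125]
s = 4.8125 gives f = 5.2449, positive; keep [4.8125, 5.125]

5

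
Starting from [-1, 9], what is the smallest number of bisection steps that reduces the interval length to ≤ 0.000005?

Width after n steps is 10/2^n. Need 2^n ≥ 10/0.000005 = 2000000.
2^20 = 1048576 < 2000000 ≤ 2^21 = 2097152, so n = 21.

21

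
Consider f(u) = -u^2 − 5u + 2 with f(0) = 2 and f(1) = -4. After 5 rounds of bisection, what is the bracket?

midpoint 0.5: f = -0.75 < 0 → [0, 0.5]
midpoint 0.25: f = 0.6875 > 0 → [0.25, 0.5]
midpoint 0.375: f = -0.015625 < 0 → [0.25, 0.375]
midpoint 0.3125: f = 0.3398 > 0 → [0.3125, 0.375]
midpoint 0.34375: f = 0.1631 > 0 → [0.34375, 0.375]

[0.34375, 0.375]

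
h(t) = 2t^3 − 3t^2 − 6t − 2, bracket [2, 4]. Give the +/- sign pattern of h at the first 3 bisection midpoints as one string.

h(3) = 7 > 0, so the root lies in [2, 3]
h(2.5) = -4.5 < 0, so the root lies in [2.5, 3]
h(2.75) = 0.40625 > 0, so the root lies in [2.5, 2.75]

+-+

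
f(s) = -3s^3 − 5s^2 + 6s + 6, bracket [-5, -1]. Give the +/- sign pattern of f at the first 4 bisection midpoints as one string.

+-++

s = -3 gives f = 24, positive; keep [-3, -1]
s = -2 gives f = -2, negative; keep [-3, -2]
s = -2.5 gives f = 6.625, positive; keep [-2.5, -2]
s = -2.25 gives f = 1.3594, positive; keep [-2.25, -2]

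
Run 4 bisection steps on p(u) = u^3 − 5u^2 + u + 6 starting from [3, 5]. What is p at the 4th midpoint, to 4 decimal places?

u = 4 gives p = -6, negative; keep [4, 5]
u = 4.5 gives p = 0.375, positive; keep [4, 4.5]
u = 4.25 gives p = -3.296875, negative; keep [4.25, 4.5]
u = 4.375 gives p = -1.5879, negative; keep [4.375, 4.5]

-1.5879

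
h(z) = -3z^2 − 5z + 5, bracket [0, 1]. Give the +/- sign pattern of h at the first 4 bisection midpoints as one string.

+-++

m = 0.5, h(m) = 1.75 (+); new bracket [0.5, 1]
m = 0.75, h(m) = -0.4375 (−); new bracket [0.5, 0.75]
m = 0.625, h(m) = 0.703125 (+); new bracket [0.625, 0.75]
m = 0.6875, h(m) = 0.1445 (+); new bracket [0.6875, 0.75]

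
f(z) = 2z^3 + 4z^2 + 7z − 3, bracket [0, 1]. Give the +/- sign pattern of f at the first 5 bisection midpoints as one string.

+-+--

m = 0.5, f(m) = 1.75 (+); new bracket [0, 0.5]
m = 0.25, f(m) = -0.96875 (−); new bracket [0.25, 0.5]
m = 0.375, f(m) = 0.292969 (+); new bracket [0.25, 0.375]
m = 0.3125, f(m) = -0.3608 (−); new bracket [0.3125, 0.375]
m = 0.34375, f(m) = -0.0399 (−); new bracket [0.34375, 0.375]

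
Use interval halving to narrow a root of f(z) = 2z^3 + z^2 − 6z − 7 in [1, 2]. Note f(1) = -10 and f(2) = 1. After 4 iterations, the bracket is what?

[1.9375, 2]

m = 1.5, f(m) = -7 (−); new bracket [1.5, 2]
m = 1.75, f(m) = -3.71875 (−); new bracket [1.75, 2]
m = 1.875, f(m) = -1.550781 (−); new bracket [1.875, 2]
m = 1.9375, f(m) = -0.3247 (−); new bracket [1.9375, 2]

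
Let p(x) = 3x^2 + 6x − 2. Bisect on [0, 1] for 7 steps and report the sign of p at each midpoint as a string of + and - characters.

midpoint 0.5: p = 1.75 > 0 → [0, 0.5]
midpoint 0.25: p = -0.3125 < 0 → [0.25, 0.5]
midpoint 0.375: p = 0.671875 > 0 → [0.25, 0.375]
midpoint 0.3125: p = 0.168 > 0 → [0.25, 0.3125]
midpoint 0.28125: p = -0.0752 < 0 → [0.28125, 0.3125]
midpoint 0.296875: p = 0.0457 > 0 → [0.28125, 0.296875]
midpoint 0.2890625: p = -0.015 < 0 → [0.2890625, 0.296875]

+-++-+-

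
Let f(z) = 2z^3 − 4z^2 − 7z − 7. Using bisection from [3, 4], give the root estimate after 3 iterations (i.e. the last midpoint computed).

m = 3.5, f(m) = 5.25 (+); new bracket [3, 3.5]
m = 3.25, f(m) = -3.34375 (−); new bracket [3.25, 3.5]
m = 3.375, f(m) = 0.699219 (+); new bracket [3.25, 3.375]

3.375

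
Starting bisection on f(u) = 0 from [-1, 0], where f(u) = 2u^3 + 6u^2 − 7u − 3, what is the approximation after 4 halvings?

f(-0.5) = 1.75 > 0, so the root lies in [-0.5, 0]
f(-0.25) = -0.90625 < 0, so the root lies in [-0.5, -0.25]
f(-0.375) = 0.363281 > 0, so the root lies in [-0.375, -0.25]
f(-0.3125) = -0.2876 < 0, so the root lies in [-0.375, -0.3125]

-0.3125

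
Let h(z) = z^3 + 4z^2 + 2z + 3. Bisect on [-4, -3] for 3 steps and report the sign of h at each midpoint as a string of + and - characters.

z = -3.5 gives h = 2.125, positive; keep [-4, -3.5]
z = -3.75 gives h = -0.984375, negative; keep [-3.75, -3.5]
z = -3.625 gives h = 0.677734, positive; keep [-3.75, -3.625]

+-+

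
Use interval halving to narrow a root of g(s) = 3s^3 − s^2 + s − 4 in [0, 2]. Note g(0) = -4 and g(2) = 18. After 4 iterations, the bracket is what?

[1, 1.125]

g(1) = -1 < 0, so the root lies in [1, 2]
g(1.5) = 5.375 > 0, so the root lies in [1, 1.5]
g(1.25) = 1.546875 > 0, so the root lies in [1, 1.25]
g(1.125) = 0.1309 > 0, so the root lies in [1, 1.125]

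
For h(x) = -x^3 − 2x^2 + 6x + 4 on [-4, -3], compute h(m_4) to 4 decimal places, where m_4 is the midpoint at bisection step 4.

0.3611

midpoint -3.5: h = 1.375 > 0 → [-3.5, -3]
midpoint -3.25: h = -2.296875 < 0 → [-3.5, -3.25]
midpoint -3.375: h = -0.587891 < 0 → [-3.5, -3.375]
midpoint -3.4375: h = 0.3611 > 0 → [-3.4375, -3.375]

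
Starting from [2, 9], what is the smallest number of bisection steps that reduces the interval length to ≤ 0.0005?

Width after n steps is 7/2^n. Need 2^n ≥ 7/0.0005 = 14000.
2^13 = 8192 < 14000 ≤ 2^14 = 16384, so n = 14.

14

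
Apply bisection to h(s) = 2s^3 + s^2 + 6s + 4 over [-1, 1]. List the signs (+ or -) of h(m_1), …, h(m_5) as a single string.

++-+-

h(0) = 4 > 0, so the root lies in [-1, 0]
h(-0.5) = 1 > 0, so the root lies in [-1, -0.5]
h(-0.75) = -0.78125 < 0, so the root lies in [-0.75, -0.5]
h(-0.625) = 0.1523 > 0, so the root lies in [-0.75, -0.625]
h(-0.6875) = -0.3022 < 0, so the root lies in [-0.6875, -0.625]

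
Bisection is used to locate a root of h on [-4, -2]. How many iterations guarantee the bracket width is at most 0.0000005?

22

Width after n steps is 2/2^n. Need 2^n ≥ 2/0.0000005 = 4000000.
2^21 = 2097152 < 4000000 ≤ 2^22 = 4194304, so n = 22.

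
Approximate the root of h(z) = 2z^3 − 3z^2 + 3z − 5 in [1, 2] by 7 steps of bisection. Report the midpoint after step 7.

1.5703125

midpoint 1.5: h = -0.5 < 0 → [1.5, 2]
midpoint 1.75: h = 1.78125 > 0 → [1.5, 1.75]
midpoint 1.625: h = 0.535156 > 0 → [1.5, 1.625]
midpoint 1.5625: h = -0.0073 < 0 → [1.5625, 1.625]
midpoint 1.59375: h = 0.2575 > 0 → [1.5625, 1.59375]
midpoint 1.578125: h = 0.1235 > 0 → [1.5625, 1.578125]
midpoint 1.5703125: h = 0.0577 > 0 → [1.5625, 1.5703125]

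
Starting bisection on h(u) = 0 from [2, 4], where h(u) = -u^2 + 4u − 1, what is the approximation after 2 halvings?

3.5

midpoint 3: h = 2 > 0 → [3, 4]
midpoint 3.5: h = 0.75 > 0 → [3.5, 4]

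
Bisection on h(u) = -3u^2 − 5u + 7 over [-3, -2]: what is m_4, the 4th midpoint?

midpoint -2.5: h = 0.75 > 0 → [-3, -2.5]
midpoint -2.75: h = -1.9375 < 0 → [-2.75, -2.5]
midpoint -2.625: h = -0.546875 < 0 → [-2.625, -2.5]
midpoint -2.5625: h = 0.1133 > 0 → [-2.625, -2.5625]

-2.5625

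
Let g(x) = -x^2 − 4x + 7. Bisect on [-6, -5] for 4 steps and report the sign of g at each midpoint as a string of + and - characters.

-+-+

x = -5.5 gives g = -1.25, negative; keep [-5.5, -5]
x = -5.25 gives g = 0.4375, positive; keep [-5.5, -5.25]
x = -5.375 gives g = -0.390625, negative; keep [-5.375, -5.25]
x = -5.3125 gives g = 0.0273, positive; keep [-5.375, -5.3125]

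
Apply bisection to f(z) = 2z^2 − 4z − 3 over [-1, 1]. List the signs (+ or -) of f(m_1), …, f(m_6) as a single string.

midpoint 0: f = -3 < 0 → [-1, 0]
midpoint -0.5: f = -0.5 < 0 → [-1, -0.5]
midpoint -0.75: f = 1.125 > 0 → [-0.75, -0.5]
midpoint -0.625: f = 0.2812 > 0 → [-0.625, -0.5]
midpoint -0.5625: f = -0.1172 < 0 → [-0.625, -0.5625]
midpoint -0.59375: f = 0.0801 > 0 → [-0.59375, -0.5625]

--++-+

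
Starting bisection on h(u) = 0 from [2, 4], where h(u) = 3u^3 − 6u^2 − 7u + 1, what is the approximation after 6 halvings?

midpoint 3: h = 7 > 0 → [2, 3]
midpoint 2.5: h = -7.125 < 0 → [2.5, 3]
midpoint 2.75: h = -1.234375 < 0 → [2.75, 3]
midpoint 2.875: h = 2.5723 > 0 → [2.75, 2.875]
midpoint 2.8125: h = 0.5935 > 0 → [2.75, 2.8125]
midpoint 2.78125: h = -0.339 < 0 → [2.78125, 2.8125]

2.78125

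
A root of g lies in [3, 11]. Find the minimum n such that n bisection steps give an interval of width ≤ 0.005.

Width after n steps is 8/2^n. Need 2^n ≥ 8/0.005 = 1600.
2^10 = 1024 < 1600 ≤ 2^11 = 2048, so n = 11.

11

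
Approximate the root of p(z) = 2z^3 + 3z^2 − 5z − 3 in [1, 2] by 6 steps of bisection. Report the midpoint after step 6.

1.296875

m = 1.5, p(m) = 3 (+); new bracket [1, 1.5]
m = 1.25, p(m) = -0.65625 (−); new bracket [1.25, 1.5]
m = 1.375, p(m) = 0.996094 (+); new bracket [1.25, 1.375]
m = 1.3125, p(m) = 0.1274 (+); new bracket [1.25, 1.3125]
m = 1.28125, p(m) = -0.2748 (−); new bracket [1.28125, 1.3125]
m = 1.296875, p(m) = -0.0763 (−); new bracket [1.296875, 1.3125]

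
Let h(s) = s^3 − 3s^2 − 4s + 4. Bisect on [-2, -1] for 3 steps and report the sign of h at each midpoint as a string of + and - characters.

s = -1.5 gives h = -0.125, negative; keep [-1.5, -1]
s = -1.25 gives h = 2.359375, positive; keep [-1.5, -1.25]
s = -1.375 gives h = 1.228516, positive; keep [-1.5, -1.375]

-++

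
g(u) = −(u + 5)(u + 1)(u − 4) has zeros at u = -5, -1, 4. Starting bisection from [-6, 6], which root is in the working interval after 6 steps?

u = 0 gives g = 20, positive; keep [0, 6]
u = 3 gives g = 32, positive; keep [3, 6]
u = 4.5 gives g = -26.125, negative; keep [3, 4.5]
u = 3.75 gives g = 10.3906, positive; keep [3.75, 4.5]
u = 4.125 gives g = -5.8457, negative; keep [3.75, 4.125]
u = 3.9375 gives g = 2.7581, positive; keep [3.9375, 4.125]

4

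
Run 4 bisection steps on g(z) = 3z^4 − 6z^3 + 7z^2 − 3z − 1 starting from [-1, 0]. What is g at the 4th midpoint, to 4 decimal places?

midpoint -0.5: g = 3.1875 > 0 → [-0.5, 0]
midpoint -0.25: g = 0.292969 > 0 → [-0.25, 0]
midpoint -0.125: g = -0.503174 < 0 → [-0.25, -0.125]
midpoint -0.1875: g = -0.1481 < 0 → [-0.25, -0.1875]

-0.1481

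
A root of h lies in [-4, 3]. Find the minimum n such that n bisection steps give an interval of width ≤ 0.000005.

Width after n steps is 7/2^n. Need 2^n ≥ 7/0.000005 = 1400000.
2^20 = 1048576 < 1400000 ≤ 2^21 = 2097152, so n = 21.

21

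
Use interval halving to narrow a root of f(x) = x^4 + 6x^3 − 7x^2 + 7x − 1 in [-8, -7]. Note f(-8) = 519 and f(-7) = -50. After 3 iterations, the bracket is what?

[-7.125, -7]

m = -7.5, f(m) = 185.5625 (+); new bracket [-7.5, -7]
m = -7.25, f(m) = 56.660156 (+); new bracket [-7.25, -7]
m = -7.125, f(m) = 0.683838 (+); new bracket [-7.125, -7]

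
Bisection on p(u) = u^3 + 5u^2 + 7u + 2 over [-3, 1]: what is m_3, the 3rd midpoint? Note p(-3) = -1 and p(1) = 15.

p(-1) = -1 < 0, so the root lies in [-1, 1]
p(0) = 2 > 0, so the root lies in [-1, 0]
p(-0.5) = -0.375 < 0, so the root lies in [-0.5, 0]

-0.5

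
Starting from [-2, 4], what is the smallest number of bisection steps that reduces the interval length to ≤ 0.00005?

Width after n steps is 6/2^n. Need 2^n ≥ 6/0.00005 = 120000.
2^16 = 65536 < 120000 ≤ 2^17 = 131072, so n = 17.

17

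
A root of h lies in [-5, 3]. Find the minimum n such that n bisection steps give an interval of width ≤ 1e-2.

Width after n steps is 8/2^n. Need 2^n ≥ 8/1e-2 = 800.
2^9 = 512 < 800 ≤ 2^10 = 1024, so n = 10.

10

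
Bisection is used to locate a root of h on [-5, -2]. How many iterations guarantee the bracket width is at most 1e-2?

9

Width after n steps is 3/2^n. Need 2^n ≥ 3/1e-2 = 300.
2^8 = 256 < 300 ≤ 2^9 = 512, so n = 9.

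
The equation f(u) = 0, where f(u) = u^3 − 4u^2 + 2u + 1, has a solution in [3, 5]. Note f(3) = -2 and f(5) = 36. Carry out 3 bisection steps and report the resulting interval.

m = 4, f(m) = 9 (+); new bracket [3, 4]
m = 3.5, f(m) = 1.875 (+); new bracket [3, 3.5]
m = 3.25, f(m) = -0.421875 (−); new bracket [3.25, 3.5]

[3.25, 3.5]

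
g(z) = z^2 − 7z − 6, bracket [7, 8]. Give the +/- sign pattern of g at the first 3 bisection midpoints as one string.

--+

midpoint 7.5: g = -2.25 < 0 → [7.5, 8]
midpoint 7.75: g = -0.1875 < 0 → [7.75, 8]
midpoint 7.875: g = 0.890625 > 0 → [7.75, 7.875]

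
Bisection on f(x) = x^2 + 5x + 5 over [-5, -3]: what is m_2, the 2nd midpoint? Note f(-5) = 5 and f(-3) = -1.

-3.5

m = -4, f(m) = 1 (+); new bracket [-4, -3]
m = -3.5, f(m) = -0.25 (−); new bracket [-4, -3.5]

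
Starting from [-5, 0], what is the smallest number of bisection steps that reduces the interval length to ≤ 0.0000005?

Width after n steps is 5/2^n. Need 2^n ≥ 5/0.0000005 = 10000000.
2^23 = 8388608 < 10000000 ≤ 2^24 = 16777216, so n = 24.

24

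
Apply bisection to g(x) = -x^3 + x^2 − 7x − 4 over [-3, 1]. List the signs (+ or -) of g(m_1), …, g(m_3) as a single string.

+--

m = -1, g(m) = 5 (+); new bracket [-1, 1]
m = 0, g(m) = -4 (−); new bracket [-1, 0]
m = -0.5, g(m) = -0.125 (−); new bracket [-1, -0.5]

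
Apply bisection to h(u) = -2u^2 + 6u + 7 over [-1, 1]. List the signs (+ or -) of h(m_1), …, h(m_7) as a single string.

m = 0, h(m) = 7 (+); new bracket [-1, 0]
m = -0.5, h(m) = 3.5 (+); new bracket [-1, -0.5]
m = -0.75, h(m) = 1.375 (+); new bracket [-1, -0.75]
m = -0.875, h(m) = 0.2188 (+); new bracket [-1, -0.875]
m = -0.9375, h(m) = -0.3828 (−); new bracket [-0.9375, -0.875]
m = -0.90625, h(m) = -0.0801 (−); new bracket [-0.90625, -0.875]
m = -0.890625, h(m) = 0.0698 (+); new bracket [-0.90625, -0.890625]

++++--+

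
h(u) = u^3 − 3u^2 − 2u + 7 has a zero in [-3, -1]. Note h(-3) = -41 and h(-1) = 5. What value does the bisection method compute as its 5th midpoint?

m = -2, h(m) = -9 (−); new bracket [-2, -1]
m = -1.5, h(m) = -0.125 (−); new bracket [-1.5, -1]
m = -1.25, h(m) = 2.859375 (+); new bracket [-1.5, -1.25]
m = -1.375, h(m) = 1.4785 (+); new bracket [-1.5, -1.375]
m = -1.4375, h(m) = 0.7053 (+); new bracket [-1.5, -1.4375]

-1.4375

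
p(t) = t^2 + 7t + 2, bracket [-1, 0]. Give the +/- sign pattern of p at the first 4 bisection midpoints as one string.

midpoint -0.5: p = -1.25 < 0 → [-0.5, 0]
midpoint -0.25: p = 0.3125 > 0 → [-0.5, -0.25]
midpoint -0.375: p = -0.484375 < 0 → [-0.375, -0.25]
midpoint -0.3125: p = -0.0898 < 0 → [-0.3125, -0.25]

-+--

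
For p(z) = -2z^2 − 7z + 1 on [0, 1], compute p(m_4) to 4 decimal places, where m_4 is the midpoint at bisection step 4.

-0.3828

m = 0.5, p(m) = -3 (−); new bracket [0, 0.5]
m = 0.25, p(m) = -0.875 (−); new bracket [0, 0.25]
m = 0.125, p(m) = 0.09375 (+); new bracket [0.125, 0.25]
m = 0.1875, p(m) = -0.3828 (−); new bracket [0.125, 0.1875]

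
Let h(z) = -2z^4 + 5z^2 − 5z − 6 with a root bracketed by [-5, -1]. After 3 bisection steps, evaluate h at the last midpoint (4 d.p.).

2.6250

z = -3 gives h = -108, negative; keep [-3, -1]
z = -2 gives h = -8, negative; keep [-2, -1]
z = -1.5 gives h = 2.625, positive; keep [-2, -1.5]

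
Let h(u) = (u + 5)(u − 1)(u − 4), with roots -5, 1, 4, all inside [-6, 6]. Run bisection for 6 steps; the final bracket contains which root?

-5

m = 0, h(m) = 20 (+); new bracket [-6, 0]
m = -3, h(m) = 56 (+); new bracket [-6, -3]
m = -4.5, h(m) = 23.375 (+); new bracket [-6, -4.5]
m = -5.25, h(m) = -14.4531 (−); new bracket [-5.25, -4.5]
m = -4.875, h(m) = 6.5176 (+); new bracket [-5.25, -4.875]
m = -5.0625, h(m) = -3.4338 (−); new bracket [-5.0625, -4.875]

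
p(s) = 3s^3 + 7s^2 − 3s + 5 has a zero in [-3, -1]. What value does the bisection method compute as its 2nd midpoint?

-2.5

midpoint -2: p = 15 > 0 → [-3, -2]
midpoint -2.5: p = 9.375 > 0 → [-3, -2.5]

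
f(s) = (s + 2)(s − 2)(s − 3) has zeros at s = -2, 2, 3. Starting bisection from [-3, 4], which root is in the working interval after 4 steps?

-2

s = 0.5 gives f = 9.375, positive; keep [-3, 0.5]
s = -1.25 gives f = 10.359375, positive; keep [-3, -1.25]
s = -2.125 gives f = -2.642578, negative; keep [-2.125, -1.25]
s = -1.6875 gives f = 5.4016, positive; keep [-2.125, -1.6875]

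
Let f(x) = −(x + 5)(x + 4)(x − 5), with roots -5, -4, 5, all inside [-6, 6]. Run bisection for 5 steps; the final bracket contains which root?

5

x = 0 gives f = 100, positive; keep [0, 6]
x = 3 gives f = 112, positive; keep [3, 6]
x = 4.5 gives f = 40.375, positive; keep [4.5, 6]
x = 5.25 gives f = -23.7031, negative; keep [4.5, 5.25]
x = 4.875 gives f = 10.9551, positive; keep [4.875, 5.25]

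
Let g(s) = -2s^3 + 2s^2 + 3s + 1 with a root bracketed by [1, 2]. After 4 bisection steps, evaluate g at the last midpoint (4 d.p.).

g(1.5) = 3.25 > 0, so the root lies in [1.5, 2]
g(1.75) = 1.65625 > 0, so the root lies in [1.75, 2]
g(1.875) = 0.472656 > 0, so the root lies in [1.875, 2]
g(1.9375) = -0.2261 < 0, so the root lies in [1.875, 1.9375]

-0.2261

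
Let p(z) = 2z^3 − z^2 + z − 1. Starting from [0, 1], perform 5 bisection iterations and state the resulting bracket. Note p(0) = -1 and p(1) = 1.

[0.71875, 0.75]

z = 0.5 gives p = -0.5, negative; keep [0.5, 1]
z = 0.75 gives p = 0.03125, positive; keep [0.5, 0.75]
z = 0.625 gives p = -0.277344, negative; keep [0.625, 0.75]
z = 0.6875 gives p = -0.1353, negative; keep [0.6875, 0.75]
z = 0.71875 gives p = -0.0552, negative; keep [0.71875, 0.75]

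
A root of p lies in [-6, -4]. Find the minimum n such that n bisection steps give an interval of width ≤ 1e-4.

Width after n steps is 2/2^n. Need 2^n ≥ 2/1e-4 = 20000.
2^14 = 16384 < 20000 ≤ 2^15 = 32768, so n = 15.

15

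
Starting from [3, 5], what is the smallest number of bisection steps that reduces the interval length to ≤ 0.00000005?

Width after n steps is 2/2^n. Need 2^n ≥ 2/0.00000005 = 40000000.
2^25 = 33554432 < 40000000 ≤ 2^26 = 67108864, so n = 26.

26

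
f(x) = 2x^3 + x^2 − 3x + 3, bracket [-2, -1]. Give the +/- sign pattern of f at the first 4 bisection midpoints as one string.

++--

midpoint -1.5: f = 3 > 0 → [-2, -1.5]
midpoint -1.75: f = 0.59375 > 0 → [-2, -1.75]
midpoint -1.875: f = -1.042969 < 0 → [-1.875, -1.75]
midpoint -1.8125: f = -0.186 < 0 → [-1.8125, -1.75]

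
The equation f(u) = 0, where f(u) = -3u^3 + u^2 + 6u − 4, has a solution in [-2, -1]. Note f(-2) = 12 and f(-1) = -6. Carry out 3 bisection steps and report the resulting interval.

u = -1.5 gives f = -0.625, negative; keep [-2, -1.5]
u = -1.75 gives f = 4.640625, positive; keep [-1.75, -1.5]
u = -1.625 gives f = 1.763672, positive; keep [-1.625, -1.5]

[-1.625, -1.5]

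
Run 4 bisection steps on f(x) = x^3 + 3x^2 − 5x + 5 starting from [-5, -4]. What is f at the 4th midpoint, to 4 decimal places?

f(-4.5) = -2.875 < 0, so the root lies in [-4.5, -4]
f(-4.25) = 3.671875 > 0, so the root lies in [-4.5, -4.25]
f(-4.375) = 0.556641 > 0, so the root lies in [-4.5, -4.375]
f(-4.4375) = -1.1189 < 0, so the root lies in [-4.4375, -4.375]

-1.1189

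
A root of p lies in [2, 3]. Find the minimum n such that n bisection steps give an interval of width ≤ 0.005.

8

Width after n steps is 1/2^n. Need 2^n ≥ 1/0.005 = 200.
2^7 = 128 < 200 ≤ 2^8 = 256, so n = 8.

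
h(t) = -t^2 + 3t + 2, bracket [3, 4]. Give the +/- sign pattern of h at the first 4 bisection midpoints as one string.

+---

t = 3.5 gives h = 0.25, positive; keep [3.5, 4]
t = 3.75 gives h = -0.8125, negative; keep [3.5, 3.75]
t = 3.625 gives h = -0.265625, negative; keep [3.5, 3.625]
t = 3.5625 gives h = -0.0039, negative; keep [3.5, 3.5625]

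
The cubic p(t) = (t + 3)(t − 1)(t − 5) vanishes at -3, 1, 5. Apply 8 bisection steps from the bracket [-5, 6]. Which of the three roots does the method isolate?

m = 0.5, p(m) = 7.875 (+); new bracket [-5, 0.5]
m = -2.25, p(m) = 17.671875 (+); new bracket [-5, -2.25]
m = -3.625, p(m) = -24.931641 (−); new bracket [-3.625, -2.25]
m = -2.9375, p(m) = 1.9534 (+); new bracket [-3.625, -2.9375]
m = -3.28125, p(m) = -9.9715 (−); new bracket [-3.28125, -2.9375]
m = -3.109375, p(m) = -3.6449 (−); new bracket [-3.109375, -2.9375]
m = -3.0234375, p(m) = -0.7566 (−); new bracket [-3.0234375, -2.9375]
m = -2.98046875, p(m) = 0.6204 (+); new bracket [-3.0234375, -2.98046875]

-3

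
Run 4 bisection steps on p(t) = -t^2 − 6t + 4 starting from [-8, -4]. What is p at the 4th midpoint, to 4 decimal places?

midpoint -6: p = 4 > 0 → [-8, -6]
midpoint -7: p = -3 < 0 → [-7, -6]
midpoint -6.5: p = 0.75 > 0 → [-7, -6.5]
midpoint -6.75: p = -1.0625 < 0 → [-6.75, -6.5]

-1.0625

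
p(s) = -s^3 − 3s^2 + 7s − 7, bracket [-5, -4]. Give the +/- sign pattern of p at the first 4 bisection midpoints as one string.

s = -4.5 gives p = -8.125, negative; keep [-5, -4.5]
s = -4.75 gives p = -0.765625, negative; keep [-5, -4.75]
s = -4.875 gives p = 3.435547, positive; keep [-4.875, -4.75]
s = -4.8125 gives p = 1.2903, positive; keep [-4.8125, -4.75]

--++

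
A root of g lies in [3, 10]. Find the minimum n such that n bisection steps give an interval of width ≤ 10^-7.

Width after n steps is 7/2^n. Need 2^n ≥ 7/10^-7 = 70000000.
2^26 = 67108864 < 70000000 ≤ 2^27 = 134217728, so n = 27.

27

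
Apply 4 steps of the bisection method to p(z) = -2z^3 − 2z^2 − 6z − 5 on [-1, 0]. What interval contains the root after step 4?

[-0.875, -0.8125]

p(-0.5) = -2.25 < 0, so the root lies in [-1, -0.5]
p(-0.75) = -0.78125 < 0, so the root lies in [-1, -0.75]
p(-0.875) = 0.058594 > 0, so the root lies in [-0.875, -0.75]
p(-0.8125) = -0.3726 < 0, so the root lies in [-0.875, -0.8125]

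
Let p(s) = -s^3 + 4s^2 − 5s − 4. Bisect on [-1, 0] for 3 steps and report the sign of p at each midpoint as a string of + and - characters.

-++

midpoint -0.5: p = -0.375 < 0 → [-1, -0.5]
midpoint -0.75: p = 2.421875 > 0 → [-0.75, -0.5]
midpoint -0.625: p = 0.931641 > 0 → [-0.625, -0.5]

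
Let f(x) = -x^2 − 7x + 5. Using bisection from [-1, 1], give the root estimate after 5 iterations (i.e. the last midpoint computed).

0.6875

m = 0, f(m) = 5 (+); new bracket [0, 1]
m = 0.5, f(m) = 1.25 (+); new bracket [0.5, 1]
m = 0.75, f(m) = -0.8125 (−); new bracket [0.5, 0.75]
m = 0.625, f(m) = 0.2344 (+); new bracket [0.625, 0.75]
m = 0.6875, f(m) = -0.2852 (−); new bracket [0.625, 0.6875]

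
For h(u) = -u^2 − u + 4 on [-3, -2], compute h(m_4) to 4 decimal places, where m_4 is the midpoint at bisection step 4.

h(-2.5) = 0.25 > 0, so the root lies in [-3, -2.5]
h(-2.75) = -0.8125 < 0, so the root lies in [-2.75, -2.5]
h(-2.625) = -0.265625 < 0, so the root lies in [-2.625, -2.5]
h(-2.5625) = -0.0039 < 0, so the root lies in [-2.5625, -2.5]

-0.0039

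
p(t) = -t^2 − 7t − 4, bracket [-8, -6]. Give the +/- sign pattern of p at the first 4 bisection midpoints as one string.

m = -7, p(m) = -4 (−); new bracket [-7, -6]
m = -6.5, p(m) = -0.75 (−); new bracket [-6.5, -6]
m = -6.25, p(m) = 0.6875 (+); new bracket [-6.5, -6.25]
m = -6.375, p(m) = -0.0156 (−); new bracket [-6.375, -6.25]

--+-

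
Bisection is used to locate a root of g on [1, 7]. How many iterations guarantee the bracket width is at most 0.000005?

Width after n steps is 6/2^n. Need 2^n ≥ 6/0.000005 = 1200000.
2^20 = 1048576 < 1200000 ≤ 2^21 = 2097152, so n = 21.

21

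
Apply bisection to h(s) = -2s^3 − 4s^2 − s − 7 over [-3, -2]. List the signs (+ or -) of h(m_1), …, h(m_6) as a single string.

h(-2.5) = 1.75 > 0, so the root lies in [-2.5, -2]
h(-2.25) = -2.21875 < 0, so the root lies in [-2.5, -2.25]
h(-2.375) = -0.394531 < 0, so the root lies in [-2.5, -2.375]
h(-2.4375) = 0.6362 > 0, so the root lies in [-2.4375, -2.375]
h(-2.40625) = 0.1107 > 0, so the root lies in [-2.40625, -2.375]
h(-2.390625) = -0.1445 < 0, so the root lies in [-2.40625, -2.390625]

+--++-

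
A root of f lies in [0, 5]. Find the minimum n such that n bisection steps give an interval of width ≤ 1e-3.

13

Width after n steps is 5/2^n. Need 2^n ≥ 5/1e-3 = 5000.
2^12 = 4096 < 5000 ≤ 2^13 = 8192, so n = 13.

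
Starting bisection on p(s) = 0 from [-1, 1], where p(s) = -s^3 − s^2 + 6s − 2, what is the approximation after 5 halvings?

s = 0 gives p = -2, negative; keep [0, 1]
s = 0.5 gives p = 0.625, positive; keep [0, 0.5]
s = 0.25 gives p = -0.578125, negative; keep [0.25, 0.5]
s = 0.375 gives p = 0.0566, positive; keep [0.25, 0.375]
s = 0.3125 gives p = -0.2532, negative; keep [0.3125, 0.375]

0.3125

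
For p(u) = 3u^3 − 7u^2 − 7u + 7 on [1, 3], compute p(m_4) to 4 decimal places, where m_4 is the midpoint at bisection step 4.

0.3066

p(2) = -11 < 0, so the root lies in [2, 3]
p(2.5) = -7.375 < 0, so the root lies in [2.5, 3]
p(2.75) = -2.796875 < 0, so the root lies in [2.75, 3]
p(2.875) = 0.3066 > 0, so the root lies in [2.75, 2.875]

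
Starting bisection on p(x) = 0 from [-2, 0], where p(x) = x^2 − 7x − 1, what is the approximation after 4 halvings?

p(-1) = 7 > 0, so the root lies in [-1, 0]
p(-0.5) = 2.75 > 0, so the root lies in [-0.5, 0]
p(-0.25) = 0.8125 > 0, so the root lies in [-0.25, 0]
p(-0.125) = -0.1094 < 0, so the root lies in [-0.25, -0.125]

-0.125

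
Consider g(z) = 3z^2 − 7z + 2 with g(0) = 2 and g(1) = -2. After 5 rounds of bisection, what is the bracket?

[0.3125, 0.34375]

midpoint 0.5: g = -0.75 < 0 → [0, 0.5]
midpoint 0.25: g = 0.4375 > 0 → [0.25, 0.5]
midpoint 0.375: g = -0.203125 < 0 → [0.25, 0.375]
midpoint 0.3125: g = 0.1055 > 0 → [0.3125, 0.375]
midpoint 0.34375: g = -0.0518 < 0 → [0.3125, 0.34375]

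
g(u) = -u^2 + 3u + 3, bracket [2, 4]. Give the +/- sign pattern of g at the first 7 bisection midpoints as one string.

+++--+-

g(3) = 3 > 0, so the root lies in [3, 4]
g(3.5) = 1.25 > 0, so the root lies in [3.5, 4]
g(3.75) = 0.1875 > 0, so the root lies in [3.75, 4]
g(3.875) = -0.3906 < 0, so the root lies in [3.75, 3.875]
g(3.8125) = -0.0977 < 0, so the root lies in [3.75, 3.8125]
g(3.78125) = 0.0459 > 0, so the root lies in [3.78125, 3.8125]
g(3.796875) = -0.0256 < 0, so the root lies in [3.78125, 3.796875]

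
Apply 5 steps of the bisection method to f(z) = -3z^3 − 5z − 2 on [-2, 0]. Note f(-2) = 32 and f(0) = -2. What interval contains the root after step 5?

[-0.375, -0.3125]

m = -1, f(m) = 6 (+); new bracket [-1, 0]
m = -0.5, f(m) = 0.875 (+); new bracket [-0.5, 0]
m = -0.25, f(m) = -0.703125 (−); new bracket [-0.5, -0.25]
m = -0.375, f(m) = 0.0332 (+); new bracket [-0.375, -0.25]
m = -0.3125, f(m) = -0.3459 (−); new bracket [-0.375, -0.3125]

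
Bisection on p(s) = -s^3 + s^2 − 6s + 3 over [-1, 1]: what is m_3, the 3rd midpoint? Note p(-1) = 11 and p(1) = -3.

p(0) = 3 > 0, so the root lies in [0, 1]
p(0.5) = 0.125 > 0, so the root lies in [0.5, 1]
p(0.75) = -1.359375 < 0, so the root lies in [0.5, 0.75]

0.75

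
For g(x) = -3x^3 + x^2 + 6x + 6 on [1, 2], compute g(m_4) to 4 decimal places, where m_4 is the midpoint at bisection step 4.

g(1.5) = 7.125 > 0, so the root lies in [1.5, 2]
g(1.75) = 3.484375 > 0, so the root lies in [1.75, 2]
g(1.875) = 0.990234 > 0, so the root lies in [1.875, 2]
g(1.9375) = -0.4407 < 0, so the root lies in [1.875, 1.9375]

-0.4407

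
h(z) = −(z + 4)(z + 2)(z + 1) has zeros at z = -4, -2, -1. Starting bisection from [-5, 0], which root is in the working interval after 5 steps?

midpoint -2.5: h = -1.125 < 0 → [-5, -2.5]
midpoint -3.75: h = -1.203125 < 0 → [-5, -3.75]
midpoint -4.375: h = 3.005859 > 0 → [-4.375, -3.75]
midpoint -4.0625: h = 0.3948 > 0 → [-4.0625, -3.75]
midpoint -3.90625: h = -0.5194 < 0 → [-4.0625, -3.90625]

-4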